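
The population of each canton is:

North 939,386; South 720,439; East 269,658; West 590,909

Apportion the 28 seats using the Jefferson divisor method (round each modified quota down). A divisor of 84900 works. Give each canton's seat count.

North 11, South 8, East 3, West 6

With modified divisor 84900: modified quotas North 11.065, South 8.486, East 3.176, West 6.960.
Rounding down: North 11, South 8, East 3, West 6 (total 28).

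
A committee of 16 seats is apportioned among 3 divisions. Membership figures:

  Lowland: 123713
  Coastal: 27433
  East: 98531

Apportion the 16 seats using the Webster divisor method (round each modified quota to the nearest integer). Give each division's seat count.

Lowland: 8, Coastal: 2, East: 6

Standard divisor 249677/16 ≈ 15604.812; standard quotas: Lowland 7.928, Coastal 1.758, East 6.314.
Rounding to the nearest integer gives Lowland 8, Coastal 2, East 6 — total 16, matching the house size, so no adjustment is needed.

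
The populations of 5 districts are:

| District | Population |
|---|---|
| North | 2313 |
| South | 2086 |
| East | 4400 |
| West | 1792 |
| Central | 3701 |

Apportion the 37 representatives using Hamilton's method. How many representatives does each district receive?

The standard divisor is 14292/37 ≈ 386.27.
Standard quotas: North 5.988, South 5.400, East 11.391, West 4.639, Central 9.581.
Lower quotas: North 5, South 5, East 11, West 4, Central 9 (sum 34, leaving 3 seats).
Remainders in descending order: North 0.988, West 0.639, Central 0.581, South 0.400, East 0.391.
Largest remainders: North, West, Central receive the extra seats.

North 6; South 5; East 11; West 5; Central 10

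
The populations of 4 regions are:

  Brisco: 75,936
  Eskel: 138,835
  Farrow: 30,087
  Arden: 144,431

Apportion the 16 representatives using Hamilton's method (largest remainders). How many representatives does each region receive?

Standard divisor: 389289 ÷ 16 ≈ 24330.562.
Standard quotas: Brisco 3.1210, Eskel 5.7062, Farrow 1.2366, Arden 5.9362.
Lower quotas: Brisco 3, Eskel 5, Farrow 1, Arden 5 (sum 14, leaving 2 seats).
Remainders in descending order: Arden 0.9362, Eskel 0.7062, Farrow 0.2366, Brisco 0.1210.
Largest remainders: Arden, Eskel receive the extra seats.

Brisco 3, Eskel 6, Farrow 1, Arden 6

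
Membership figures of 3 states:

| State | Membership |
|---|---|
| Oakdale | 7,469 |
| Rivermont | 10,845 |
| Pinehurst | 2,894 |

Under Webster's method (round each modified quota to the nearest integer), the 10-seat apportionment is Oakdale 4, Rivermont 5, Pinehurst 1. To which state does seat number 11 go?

Rivermont

Priority for the next seat is population ÷ (current seats + 0.5).
Priorities: Oakdale 1659.778, Rivermont 1971.818, Pinehurst 1929.333.
Highest priority: Rivermont.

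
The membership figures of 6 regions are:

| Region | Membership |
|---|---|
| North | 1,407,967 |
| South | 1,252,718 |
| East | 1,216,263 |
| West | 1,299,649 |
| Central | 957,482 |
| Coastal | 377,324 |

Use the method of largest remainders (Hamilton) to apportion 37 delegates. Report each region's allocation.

North=8, South=7, East=7, West=7, Central=6, Coastal=2

The standard divisor is 6511403/37 ≈ 175983.865.
Standard quotas: North 8.0005, South 7.1184, East 6.9112, West 7.3850, Central 5.4407, Coastal 2.1441.
Lower quotas: North 8, South 7, East 6, West 7, Central 5, Coastal 2 (sum 35, leaving 2 seats).
Remainders in descending order: East 0.9112, Central 0.4407, West 0.3850, Coastal 0.1441, South 0.1184, North 0.0005.
Largest remainders: East, Central receive the extra seats.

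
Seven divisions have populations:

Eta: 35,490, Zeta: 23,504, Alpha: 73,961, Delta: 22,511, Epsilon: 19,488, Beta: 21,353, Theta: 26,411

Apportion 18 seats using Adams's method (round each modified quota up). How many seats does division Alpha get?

Standard divisor 222718/18 ≈ 12373.222; standard quotas: Eta 2.868, Zeta 1.900, Alpha 5.978, Delta 1.819, Epsilon 1.575, Beta 1.726, Theta 2.135.
Rounding up gives 3, 2, 6, 2, 2, 2, 3 = 20 seats, so the divisor must be adjusted.
With modified divisor 16300: modified quotas Eta 2.177, Zeta 1.442, Alpha 4.537, Delta 1.381, Epsilon 1.196, Beta 1.310, Theta 1.620.
Rounding up: Eta 3, Zeta 2, Alpha 5, Delta 2, Epsilon 2, Beta 2, Theta 2 (total 18).
Alpha receives 5.

5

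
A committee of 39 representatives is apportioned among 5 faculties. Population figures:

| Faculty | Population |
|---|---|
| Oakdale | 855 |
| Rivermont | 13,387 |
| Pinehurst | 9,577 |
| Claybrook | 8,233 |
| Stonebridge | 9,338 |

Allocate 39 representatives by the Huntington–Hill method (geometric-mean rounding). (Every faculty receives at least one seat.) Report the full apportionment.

With divisor 1086: modified quotas Oakdale 0.787, Rivermont 12.327, Pinehurst 8.819, Claybrook 7.581, Stonebridge 8.599.
Geometric-mean thresholds: Oakdale (min 1), Rivermont √(12·13)=12.490, Pinehurst √(8·9)=8.485, Claybrook √(7·8)=7.483, Stonebridge √(8·9)=8.485.
Each quota rounded against its threshold gives Oakdale 1, Rivermont 12, Pinehurst 9, Claybrook 8, Stonebridge 9 (total 39).

Oakdale=1; Rivermont=12; Pinehurst=9; Claybrook=8; Stonebridge=9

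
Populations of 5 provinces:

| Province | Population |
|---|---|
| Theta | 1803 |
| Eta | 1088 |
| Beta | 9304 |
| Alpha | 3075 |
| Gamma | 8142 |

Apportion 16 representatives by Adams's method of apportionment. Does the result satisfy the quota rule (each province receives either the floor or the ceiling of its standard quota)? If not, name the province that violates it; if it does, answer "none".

Standard quotas: Theta 1.232, Eta 0.744, Beta 6.358, Alpha 2.101, Gamma 5.564.
Adams allocation: Theta 2, Eta 1, Beta 6, Alpha 2, Gamma 5.
Every allocation lies between the lower and upper quota.

none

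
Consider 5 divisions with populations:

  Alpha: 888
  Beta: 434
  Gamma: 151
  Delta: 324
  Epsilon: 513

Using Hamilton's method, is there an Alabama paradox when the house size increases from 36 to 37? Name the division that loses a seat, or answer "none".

At 36 seats: Alpha 14, Beta 7, Gamma 2, Delta 5, Epsilon 8.
At 37 seats: Alpha 14, Beta 7, Gamma 3, Delta 5, Epsilon 8.
No division's allocation decreased.

none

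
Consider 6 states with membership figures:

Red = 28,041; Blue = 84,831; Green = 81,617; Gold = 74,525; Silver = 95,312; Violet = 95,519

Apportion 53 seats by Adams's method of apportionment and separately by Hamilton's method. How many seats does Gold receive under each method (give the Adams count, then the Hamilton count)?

8 and 9

Adams: Red 4, Blue 10, Green 9, Gold 8, Silver 11, Violet 11.
Hamilton: Red 3, Blue 10, Green 9, Gold 9, Silver 11, Violet 11.
Gold gets 8 under Adams and 9 under Hamilton.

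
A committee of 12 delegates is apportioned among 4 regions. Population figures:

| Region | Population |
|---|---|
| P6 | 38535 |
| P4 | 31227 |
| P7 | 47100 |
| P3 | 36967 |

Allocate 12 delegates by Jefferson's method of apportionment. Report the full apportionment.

P6=3; P4=2; P7=4; P3=3

Standard divisor 153829/12 ≈ 12819.083; standard quotas: P6 3.006, P4 2.436, P7 3.674, P3 2.884.
Rounding down gives 3, 2, 3, 2 = 10 seats, so the divisor must be adjusted.
With modified divisor 11100: modified quotas P6 3.472, P4 2.813, P7 4.243, P3 3.330.
Rounding down: P6 3, P4 2, P7 4, P3 3 (total 12).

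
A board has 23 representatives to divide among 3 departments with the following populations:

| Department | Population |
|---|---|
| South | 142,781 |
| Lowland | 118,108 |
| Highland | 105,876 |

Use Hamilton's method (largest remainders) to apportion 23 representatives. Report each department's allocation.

South 9, Lowland 7, Highland 7

Total 366765; standard divisor 366765/23 ≈ 15946.304.
Standard quotas: South 8.9539, Lowland 7.4066, Highland 6.6395.
Lower quotas: South 8, Lowland 7, Highland 6 (sum 21, leaving 2 seats).
Remainders in descending order: South 0.9539, Highland 0.6395, Lowland 0.4066.
Largest remainders: South, Highland receive the extra seats.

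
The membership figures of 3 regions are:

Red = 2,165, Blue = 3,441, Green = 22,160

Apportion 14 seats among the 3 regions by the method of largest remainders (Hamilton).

Red: 1, Blue: 2, Green: 11

The standard divisor is 27766/14 ≈ 1983.286.
Standard quotas: Red 1.0916, Blue 1.7350, Green 11.1734.
Lower quotas: Red 1, Blue 1, Green 11 (sum 13, leaving 1 seat).
Remainders in descending order: Blue 0.7350, Green 0.1734, Red 0.0916.
Largest remainder: Blue receives the extra seat.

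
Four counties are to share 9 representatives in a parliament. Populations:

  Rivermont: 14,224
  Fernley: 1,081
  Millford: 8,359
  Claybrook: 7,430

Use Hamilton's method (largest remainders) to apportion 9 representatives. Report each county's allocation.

The standard divisor is 31094/9 ≈ 3454.889.
Standard quotas: Rivermont 4.1171, Fernley 0.3129, Millford 2.4195, Claybrook 2.1506.
Lower quotas: Rivermont 4, Fernley 0, Millford 2, Claybrook 2 (sum 8, leaving 1 seat).
Remainders in descending order: Millford 0.4195, Fernley 0.3129, Claybrook 0.1506, Rivermont 0.1171.
The surplus seat goes to Millford.

Rivermont: 4, Fernley: 0, Millford: 3, Claybrook: 2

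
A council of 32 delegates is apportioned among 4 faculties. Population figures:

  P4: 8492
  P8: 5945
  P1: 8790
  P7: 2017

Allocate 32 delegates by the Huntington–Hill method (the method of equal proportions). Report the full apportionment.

P4=11, P8=7, P1=11, P7=3

With divisor 802: modified quotas P4 10.589, P8 7.413, P1 10.960, P7 2.515.
Geometric-mean thresholds: P4 √(10·11)=10.488, P8 √(7·8)=7.483, P1 √(10·11)=10.488, P7 √(2·3)=2.449.
Each quota rounded against its threshold gives P4 11, P8 7, P1 11, P7 3 (total 32).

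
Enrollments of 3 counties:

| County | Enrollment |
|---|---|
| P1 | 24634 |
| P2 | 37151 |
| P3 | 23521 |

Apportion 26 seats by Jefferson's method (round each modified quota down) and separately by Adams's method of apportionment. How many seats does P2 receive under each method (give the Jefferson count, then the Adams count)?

Jefferson: P1 7, P2 12, P3 7.
Adams: P1 8, P2 11, P3 7.
P2 gets 12 under Jefferson and 11 under Adams.

12 and 11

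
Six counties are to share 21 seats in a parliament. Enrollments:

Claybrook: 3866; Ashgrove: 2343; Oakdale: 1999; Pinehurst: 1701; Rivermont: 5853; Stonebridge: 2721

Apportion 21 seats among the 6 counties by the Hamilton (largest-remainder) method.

Standard divisor: 18483 ÷ 21 ≈ 880.143.
Standard quotas: Claybrook 4.3925, Ashgrove 2.6621, Oakdale 2.2712, Pinehurst 1.9326, Rivermont 6.6501, Stonebridge 3.0915.
Lower quotas: Claybrook 4, Ashgrove 2, Oakdale 2, Pinehurst 1, Rivermont 6, Stonebridge 3 (sum 18, leaving 3 seats).
Remainders in descending order: Pinehurst 0.9326, Ashgrove 0.6621, Rivermont 0.6501, Claybrook 0.3925, Oakdale 0.2712, Stonebridge 0.0915.
Largest remainders: Pinehurst, Ashgrove, Rivermont receive the extra seats.

Claybrook: 4; Ashgrove: 3; Oakdale: 2; Pinehurst: 2; Rivermont: 7; Stonebridge: 3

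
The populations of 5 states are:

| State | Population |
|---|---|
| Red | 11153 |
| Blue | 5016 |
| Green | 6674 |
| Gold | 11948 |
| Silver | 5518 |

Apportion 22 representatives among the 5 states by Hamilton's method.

Standard divisor: 40309 ÷ 22 ≈ 1832.227.
Standard quotas: Red 6.0871, Blue 2.7377, Green 3.6426, Gold 6.5210, Silver 3.0116.
Lower quotas: Red 6, Blue 2, Green 3, Gold 6, Silver 3 (sum 20, leaving 2 seats).
Remainders in descending order: Blue 0.7377, Green 0.6426, Gold 0.5210, Red 0.0871, Silver 0.0116.
The surplus seats go to Blue, Green.

Red 6, Blue 3, Green 4, Gold 6, Silver 3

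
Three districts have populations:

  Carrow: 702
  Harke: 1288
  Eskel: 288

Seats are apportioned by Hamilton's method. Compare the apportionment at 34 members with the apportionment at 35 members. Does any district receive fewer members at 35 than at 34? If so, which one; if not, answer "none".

none

At 34 seats: Carrow 11, Harke 19, Eskel 4.
At 35 seats: Carrow 11, Harke 20, Eskel 4.
No district's allocation decreased.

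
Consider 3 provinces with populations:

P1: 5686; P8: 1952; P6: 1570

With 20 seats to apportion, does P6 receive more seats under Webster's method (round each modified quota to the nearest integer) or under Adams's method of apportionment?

Webster: P1 13, P8 4, P6 3.
Adams: P1 12, P8 4, P6 4.
P6 gets 3 under Webster and 4 under Adams.

Adams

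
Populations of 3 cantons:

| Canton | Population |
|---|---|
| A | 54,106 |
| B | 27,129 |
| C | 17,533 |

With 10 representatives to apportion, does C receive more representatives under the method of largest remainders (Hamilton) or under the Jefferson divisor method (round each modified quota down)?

Hamilton

Hamilton: A 5, B 3, C 2.
Jefferson: A 6, B 3, C 1.
C gets 2 under Hamilton and 1 under Jefferson.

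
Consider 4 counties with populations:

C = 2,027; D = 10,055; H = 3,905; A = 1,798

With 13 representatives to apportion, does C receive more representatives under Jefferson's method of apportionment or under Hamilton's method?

Hamilton

Jefferson: C 1, D 8, H 3, A 1.
Hamilton: C 2, D 7, H 3, A 1.
C gets 1 under Jefferson and 2 under Hamilton.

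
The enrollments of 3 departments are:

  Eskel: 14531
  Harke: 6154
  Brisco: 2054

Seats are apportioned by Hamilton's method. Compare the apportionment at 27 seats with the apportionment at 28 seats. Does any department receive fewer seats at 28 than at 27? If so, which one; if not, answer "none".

Brisco

At 27 seats: Eskel 17, Harke 7, Brisco 3.
At 28 seats: Eskel 18, Harke 8, Brisco 2.
Brisco drops from 3 to 2.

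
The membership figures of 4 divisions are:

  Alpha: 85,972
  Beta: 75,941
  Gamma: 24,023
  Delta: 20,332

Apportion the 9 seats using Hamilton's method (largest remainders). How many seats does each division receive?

Standard divisor: 206268 ÷ 9 ≈ 22918.667.
Standard quotas: Alpha 3.7512, Beta 3.3135, Gamma 1.0482, Delta 0.8871.
Lower quotas: Alpha 3, Beta 3, Gamma 1, Delta 0 (sum 7, leaving 2 seats).
Remainders in descending order: Delta 0.8871, Alpha 0.7512, Beta 0.3135, Gamma 0.0482.
The surplus seats go to Delta, Alpha.

Alpha 4, Beta 3, Gamma 1, Delta 1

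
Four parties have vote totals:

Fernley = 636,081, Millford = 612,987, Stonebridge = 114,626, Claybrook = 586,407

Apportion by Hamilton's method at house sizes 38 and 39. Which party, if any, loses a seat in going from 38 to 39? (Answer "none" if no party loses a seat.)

none

At 38 seats: Fernley 12, Millford 12, Stonebridge 2, Claybrook 12.
At 39 seats: Fernley 13, Millford 12, Stonebridge 2, Claybrook 12.
No party's allocation decreased.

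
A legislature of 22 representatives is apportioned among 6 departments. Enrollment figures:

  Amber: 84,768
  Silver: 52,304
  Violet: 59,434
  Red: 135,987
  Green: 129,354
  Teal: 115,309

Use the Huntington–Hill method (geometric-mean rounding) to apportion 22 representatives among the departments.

With divisor 25306: modified quotas Amber 3.350, Silver 2.067, Violet 2.349, Red 5.374, Green 5.112, Teal 4.557.
Geometric-mean thresholds: Amber √(3·4)=3.464, Silver √(2·3)=2.449, Violet √(2·3)=2.449, Red √(5·6)=5.477, Green √(5·6)=5.477, Teal √(4·5)=4.472.
Each quota rounded against its threshold gives Amber 3, Silver 2, Violet 2, Red 5, Green 5, Teal 5 (total 22).

Amber: 3, Silver: 2, Violet: 2, Red: 5, Green: 5, Teal: 5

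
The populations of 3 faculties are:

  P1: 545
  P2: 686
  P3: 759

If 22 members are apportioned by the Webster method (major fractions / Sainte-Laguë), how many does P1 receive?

Standard divisor 1990/22 ≈ 90.455; standard quotas: P1 6.025, P2 7.584, P3 8.391.
Rounding to the nearest integer gives P1 6, P2 8, P3 8 — total 22, matching the house size, so no adjustment is needed.
P1 receives 6.

6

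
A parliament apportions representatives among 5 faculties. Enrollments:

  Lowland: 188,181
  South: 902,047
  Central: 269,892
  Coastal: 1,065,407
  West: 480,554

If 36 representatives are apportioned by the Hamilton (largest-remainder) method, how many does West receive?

Standard divisor: 2906081 ÷ 36 ≈ 80724.472.
Standard quotas: Lowland 2.3312, South 11.1744, Central 3.3434, Coastal 13.1981, West 5.9530.
Lower quotas: Lowland 2, South 11, Central 3, Coastal 13, West 5 (sum 34, leaving 2 seats).
Remainders in descending order: West 0.9530, Central 0.3434, Lowland 0.3312, Coastal 0.1981, South 0.1744.
The surplus seats go to West, Central.
West receives 6.

6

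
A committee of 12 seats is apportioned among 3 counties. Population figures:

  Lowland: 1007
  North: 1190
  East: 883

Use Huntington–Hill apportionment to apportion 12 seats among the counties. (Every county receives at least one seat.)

Lowland 4, North 5, East 3

With divisor 260: modified quotas Lowland 3.873, North 4.577, East 3.396.
Geometric-mean thresholds: Lowland √(3·4)=3.464, North √(4·5)=4.472, East √(3·4)=3.464.
Each quota rounded against its threshold gives Lowland 4, North 5, East 3 (total 12).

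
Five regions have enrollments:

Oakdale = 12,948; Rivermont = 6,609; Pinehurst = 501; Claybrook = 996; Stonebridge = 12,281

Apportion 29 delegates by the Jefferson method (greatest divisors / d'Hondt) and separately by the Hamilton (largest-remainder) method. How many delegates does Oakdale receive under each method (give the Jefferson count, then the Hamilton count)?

Jefferson: Oakdale 12, Rivermont 6, Pinehurst 0, Claybrook 0, Stonebridge 11.
Hamilton: Oakdale 11, Rivermont 6, Pinehurst 0, Claybrook 1, Stonebridge 11.
Oakdale gets 12 under Jefferson and 11 under Hamilton.

12 and 11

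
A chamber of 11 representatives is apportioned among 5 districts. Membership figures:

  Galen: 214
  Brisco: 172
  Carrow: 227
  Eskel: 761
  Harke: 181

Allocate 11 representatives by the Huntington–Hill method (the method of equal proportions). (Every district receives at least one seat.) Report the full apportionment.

Galen: 2; Brisco: 1; Carrow: 2; Eskel: 5; Harke: 1

With divisor 145: modified quotas Galen 1.476, Brisco 1.186, Carrow 1.566, Eskel 5.248, Harke 1.248.
Geometric-mean thresholds: Galen √(1·2)=1.414, Brisco √(1·2)=1.414, Carrow √(1·2)=1.414, Eskel √(5·6)=5.477, Harke √(1·2)=1.414.
Each quota rounded against its threshold gives Galen 2, Brisco 1, Carrow 2, Eskel 5, Harke 1 (total 11).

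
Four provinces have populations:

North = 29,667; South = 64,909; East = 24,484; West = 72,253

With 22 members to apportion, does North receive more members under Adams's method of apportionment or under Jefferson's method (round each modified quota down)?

Adams: North 4, South 7, East 3, West 8.
Jefferson: North 3, South 8, East 3, West 8.
North gets 4 under Adams and 3 under Jefferson.

Adams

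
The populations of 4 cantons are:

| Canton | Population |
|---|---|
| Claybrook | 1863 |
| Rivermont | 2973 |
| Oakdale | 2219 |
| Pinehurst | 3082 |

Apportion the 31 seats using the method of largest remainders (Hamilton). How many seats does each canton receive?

Claybrook 6, Rivermont 9, Oakdale 7, Pinehurst 9

The standard divisor is 10137/31 = 327.
Standard quotas: Claybrook 5.697, Rivermont 9.092, Oakdale 6.786, Pinehurst 9.425.
Lower quotas: Claybrook 5, Rivermont 9, Oakdale 6, Pinehurst 9 (sum 29, leaving 2 seats).
Remainders in descending order: Oakdale 0.786, Claybrook 0.697, Pinehurst 0.425, Rivermont 0.092.
The surplus seats go to Oakdale, Claybrook.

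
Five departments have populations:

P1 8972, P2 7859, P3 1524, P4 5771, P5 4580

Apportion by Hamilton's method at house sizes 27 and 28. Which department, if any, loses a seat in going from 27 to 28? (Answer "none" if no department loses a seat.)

At 27 seats: P1 9, P2 7, P3 2, P4 5, P5 4.
At 28 seats: P1 9, P2 8, P3 1, P4 6, P5 4.
P3 drops from 2 to 1.

P3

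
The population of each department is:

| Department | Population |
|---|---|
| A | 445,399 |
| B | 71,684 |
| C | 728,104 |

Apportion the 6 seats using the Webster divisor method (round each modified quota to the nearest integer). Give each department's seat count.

A 2, B 0, C 4

Standard divisor 1245187/6 ≈ 207531.167; standard quotas: A 2.146, B 0.345, C 3.508.
Rounding to the nearest integer gives A 2, B 0, C 4 — total 6, matching the house size, so no adjustment is needed.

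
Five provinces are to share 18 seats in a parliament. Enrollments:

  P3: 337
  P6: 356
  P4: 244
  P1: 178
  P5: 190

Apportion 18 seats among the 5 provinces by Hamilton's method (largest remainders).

P3 5, P6 5, P4 3, P1 2, P5 3

Standard divisor: 1305 ÷ 18 ≈ 72.5.
Standard quotas: P3 4.648, P6 4.910, P4 3.366, P1 2.455, P5 2.621.
Lower quotas: P3 4, P6 4, P4 3, P1 2, P5 2 (sum 15, leaving 3 seats).
Remainders in descending order: P6 0.910, P3 0.648, P5 0.621, P1 0.455, P4 0.366.
The surplus seats go to P6, P3, P5.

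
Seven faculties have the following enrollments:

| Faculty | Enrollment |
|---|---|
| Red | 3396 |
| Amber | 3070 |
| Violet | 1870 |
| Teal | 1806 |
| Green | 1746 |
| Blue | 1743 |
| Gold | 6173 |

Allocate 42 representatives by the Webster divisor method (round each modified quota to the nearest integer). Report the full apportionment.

Standard divisor 19804/42 ≈ 471.524; standard quotas: Red 7.202, Amber 6.511, Violet 3.966, Teal 3.830, Green 3.703, Blue 3.697, Gold 13.092.
Rounding to the nearest integer gives 7, 7, 4, 4, 4, 4, 13 = 43 seats, so the divisor must be adjusted.
With modified divisor 480: modified quotas Red 7.075, Amber 6.396, Violet 3.896, Teal 3.763, Green 3.638, Blue 3.631, Gold 12.860.
Rounding to the nearest integer: Red 7, Amber 6, Violet 4, Teal 4, Green 4, Blue 4, Gold 13 (total 42).

Red: 7, Amber: 6, Violet: 4, Teal: 4, Green: 4, Blue: 4, Gold: 13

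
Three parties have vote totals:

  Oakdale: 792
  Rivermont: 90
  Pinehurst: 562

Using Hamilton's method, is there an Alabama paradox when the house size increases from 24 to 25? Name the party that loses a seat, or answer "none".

At 24 seats: Oakdale 13, Rivermont 2, Pinehurst 9.
At 25 seats: Oakdale 14, Rivermont 1, Pinehurst 10.
Rivermont drops from 2 to 1.

Rivermont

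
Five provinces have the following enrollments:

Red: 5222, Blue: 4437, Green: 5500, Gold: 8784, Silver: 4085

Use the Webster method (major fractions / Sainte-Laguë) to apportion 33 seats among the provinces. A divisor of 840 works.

With modified divisor 840: modified quotas Red 6.217, Blue 5.282, Green 6.548, Gold 10.457, Silver 4.863.
Rounding to the nearest integer: Red 6, Blue 5, Green 7, Gold 10, Silver 5 (total 33).

Red 6, Blue 5, Green 7, Gold 10, Silver 5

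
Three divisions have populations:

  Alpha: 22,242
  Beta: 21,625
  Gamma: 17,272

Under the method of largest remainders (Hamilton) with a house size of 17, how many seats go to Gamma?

The standard divisor is 61139/17 ≈ 3596.412.
Standard quotas: Alpha 6.1845, Beta 6.0129, Gamma 4.8026.
Lower quotas: Alpha 6, Beta 6, Gamma 4 (sum 16, leaving 1 seat).
Remainders in descending order: Gamma 0.8026, Alpha 0.1845, Beta 0.0129.
Largest remainder: Gamma receives the extra seat.
Gamma receives 5.

5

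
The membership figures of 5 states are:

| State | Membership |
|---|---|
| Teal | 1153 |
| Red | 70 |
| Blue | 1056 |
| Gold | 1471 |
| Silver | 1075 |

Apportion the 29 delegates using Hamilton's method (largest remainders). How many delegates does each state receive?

Standard divisor: 4825 ÷ 29 ≈ 166.379.
Standard quotas: Teal 6.930, Red 0.421, Blue 6.347, Gold 8.841, Silver 6.461.
Lower quotas: Teal 6, Red 0, Blue 6, Gold 8, Silver 6 (sum 26, leaving 3 seats).
Remainders in descending order: Teal 0.930, Gold 0.841, Silver 0.461, Red 0.421, Blue 0.347.
Largest remainders: Teal, Gold, Silver receive the extra seats.

Teal 7, Red 0, Blue 6, Gold 9, Silver 7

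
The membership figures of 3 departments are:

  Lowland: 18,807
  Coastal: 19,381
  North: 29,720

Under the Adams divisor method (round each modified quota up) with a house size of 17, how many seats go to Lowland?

Standard divisor 67908/17 ≈ 3994.588; standard quotas: Lowland 4.708, Coastal 4.852, North 7.440.
Rounding up gives 5, 5, 8 = 18 seats, so the divisor must be adjusted.
With modified divisor 4500: modified quotas Lowland 4.179, Coastal 4.307, North 6.604.
Rounding up: Lowland 5, Coastal 5, North 7 (total 17).
Lowland receives 5.

5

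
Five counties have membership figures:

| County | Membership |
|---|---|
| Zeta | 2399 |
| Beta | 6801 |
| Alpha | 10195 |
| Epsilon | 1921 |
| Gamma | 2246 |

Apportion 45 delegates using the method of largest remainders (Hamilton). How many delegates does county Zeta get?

Total 23562; standard divisor 23562/45 ≈ 523.6.
Standard quotas: Zeta 4.5817, Beta 12.9889, Alpha 19.4710, Epsilon 3.6688, Gamma 4.2895.
Lower quotas: Zeta 4, Beta 12, Alpha 19, Epsilon 3, Gamma 4 (sum 42, leaving 3 seats).
Remainders in descending order: Beta 0.9889, Epsilon 0.6688, Zeta 0.5817, Alpha 0.4710, Gamma 0.2895.
The surplus seats go to Beta, Epsilon, Zeta.
Zeta receives 5.

5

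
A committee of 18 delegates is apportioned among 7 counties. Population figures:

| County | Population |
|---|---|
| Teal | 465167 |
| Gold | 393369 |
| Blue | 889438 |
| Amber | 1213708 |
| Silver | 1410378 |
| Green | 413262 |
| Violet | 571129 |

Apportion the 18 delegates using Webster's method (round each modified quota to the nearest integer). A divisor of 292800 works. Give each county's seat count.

With modified divisor 292800: modified quotas Teal 1.589, Gold 1.343, Blue 3.038, Amber 4.145, Silver 4.817, Green 1.411, Violet 1.951.
Rounding to the nearest integer: Teal 2, Gold 1, Blue 3, Amber 4, Silver 5, Green 1, Violet 2 (total 18).

Teal: 2; Gold: 1; Blue: 3; Amber: 4; Silver: 5; Green: 1; Violet: 2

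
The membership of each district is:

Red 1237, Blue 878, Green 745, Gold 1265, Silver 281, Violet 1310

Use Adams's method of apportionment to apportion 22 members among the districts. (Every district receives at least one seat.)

Standard divisor 5716/22 ≈ 259.818; standard quotas: Red 4.761, Blue 3.379, Green 2.867, Gold 4.869, Silver 1.082, Violet 5.042.
Rounding up gives 5, 4, 3, 5, 2, 6 = 25 seats, so the divisor must be adjusted.
With modified divisor 300: modified quotas Red 4.123, Blue 2.927, Green 2.483, Gold 4.217, Silver 0.937, Violet 4.367.
Rounding up: Red 5, Blue 3, Green 3, Gold 5, Silver 1, Violet 5 (total 22).

Red 5, Blue 3, Green 3, Gold 5, Silver 1, Violet 5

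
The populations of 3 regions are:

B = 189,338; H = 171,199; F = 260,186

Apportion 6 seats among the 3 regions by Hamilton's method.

B 2, H 2, F 2

Standard divisor: 620723 ÷ 6 ≈ 103453.833.
Standard quotas: B 1.8302, H 1.6548, F 2.5150.
Lower quotas: B 1, H 1, F 2 (sum 4, leaving 2 seats).
Remainders in descending order: B 0.8302, H 0.6548, F 0.5150.
Largest remainders: B, H receive the extra seats.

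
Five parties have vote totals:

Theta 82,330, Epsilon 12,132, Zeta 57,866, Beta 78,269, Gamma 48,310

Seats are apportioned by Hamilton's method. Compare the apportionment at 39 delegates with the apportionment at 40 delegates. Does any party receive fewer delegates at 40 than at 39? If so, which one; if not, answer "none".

none

At 39 seats: Theta 11, Epsilon 2, Zeta 8, Beta 11, Gamma 7.
At 40 seats: Theta 12, Epsilon 2, Zeta 8, Beta 11, Gamma 7.
No party's allocation decreased.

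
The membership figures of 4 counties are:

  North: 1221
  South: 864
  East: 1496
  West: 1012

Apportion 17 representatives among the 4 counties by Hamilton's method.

Standard divisor: 4593 ÷ 17 ≈ 270.176.
Standard quotas: North 4.519, South 3.198, East 5.537, West 3.746.
Lower quotas: North 4, South 3, East 5, West 3 (sum 15, leaving 2 seats).
Remainders in descending order: West 0.746, East 0.537, North 0.519, South 0.198.
Largest remainders: West, East receive the extra seats.

North 4, South 3, East 6, West 4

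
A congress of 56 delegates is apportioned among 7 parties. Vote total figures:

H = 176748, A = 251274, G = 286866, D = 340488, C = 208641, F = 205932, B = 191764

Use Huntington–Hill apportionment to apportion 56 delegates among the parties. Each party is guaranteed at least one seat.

H=6; A=8; G=10; D=12; C=7; F=7; B=6

With divisor 29624: modified quotas H 5.966, A 8.482, G 9.684, D 11.494, C 7.043, F 6.952, B 6.473.
Geometric-mean thresholds: H √(5·6)=5.477, A √(8·9)=8.485, G √(9·10)=9.487, D √(11·12)=11.489, C √(7·8)=7.483, F √(6·7)=6.481, B √(6·7)=6.481.
Each quota rounded against its threshold gives H 6, A 8, G 10, D 12, C 7, F 7, B 6 (total 56).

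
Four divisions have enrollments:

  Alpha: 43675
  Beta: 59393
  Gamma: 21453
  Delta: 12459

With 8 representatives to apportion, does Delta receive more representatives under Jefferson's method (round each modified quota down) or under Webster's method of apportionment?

Webster

Jefferson: Alpha 3, Beta 4, Gamma 1, Delta 0.
Webster: Alpha 3, Beta 3, Gamma 1, Delta 1.
Delta gets 0 under Jefferson and 1 under Webster.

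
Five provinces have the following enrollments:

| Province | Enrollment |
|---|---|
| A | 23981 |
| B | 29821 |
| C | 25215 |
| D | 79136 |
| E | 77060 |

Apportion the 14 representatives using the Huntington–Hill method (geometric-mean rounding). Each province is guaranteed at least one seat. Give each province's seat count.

With divisor 17463: modified quotas A 1.373, B 1.708, C 1.444, D 4.532, E 4.413.
Geometric-mean thresholds: A √(1·2)=1.414, B √(1·2)=1.414, C √(1·2)=1.414, D √(4·5)=4.472, E √(4·5)=4.472.
Each quota rounded against its threshold gives A 1, B 2, C 2, D 5, E 4 (total 14).

A=1; B=2; C=2; D=5; E=4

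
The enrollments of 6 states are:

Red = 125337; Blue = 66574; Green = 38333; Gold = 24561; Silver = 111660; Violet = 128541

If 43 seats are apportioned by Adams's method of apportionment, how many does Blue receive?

Standard divisor 495006/43 ≈ 11511.767; standard quotas: Red 10.888, Blue 5.783, Green 3.330, Gold 2.134, Silver 9.700, Violet 11.166.
Rounding up gives 11, 6, 4, 3, 10, 12 = 46 seats, so the divisor must be adjusted.
With modified divisor 12500: modified quotas Red 10.027, Blue 5.326, Green 3.067, Gold 1.965, Silver 8.933, Violet 10.283.
Rounding up: Red 11, Blue 6, Green 4, Gold 2, Silver 9, Violet 11 (total 43).
Blue receives 6.

6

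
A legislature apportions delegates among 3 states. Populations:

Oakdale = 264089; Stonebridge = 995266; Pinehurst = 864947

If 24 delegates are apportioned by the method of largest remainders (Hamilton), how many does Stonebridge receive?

Total 2124302; standard divisor 2124302/24 ≈ 88512.583.
Standard quotas: Oakdale 2.9836, Stonebridge 11.2443, Pinehurst 9.7720.
Lower quotas: Oakdale 2, Stonebridge 11, Pinehurst 9 (sum 22, leaving 2 seats).
Remainders in descending order: Oakdale 0.9836, Pinehurst 0.7720, Stonebridge 0.2443.
The surplus seats go to Oakdale, Pinehurst.
Stonebridge receives 11.

11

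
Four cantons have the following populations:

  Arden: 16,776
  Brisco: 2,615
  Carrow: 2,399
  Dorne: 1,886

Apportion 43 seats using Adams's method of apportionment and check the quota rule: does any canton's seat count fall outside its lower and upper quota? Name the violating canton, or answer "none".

Standard quotas: Arden 30.468, Brisco 4.749, Carrow 4.357, Dorne 3.425.
Adams allocation: Arden 29, Brisco 5, Carrow 5, Dorne 4.
Arden has quota 30.468 (lower 30, upper 31) but receives 29 — outside the quota interval.

Arden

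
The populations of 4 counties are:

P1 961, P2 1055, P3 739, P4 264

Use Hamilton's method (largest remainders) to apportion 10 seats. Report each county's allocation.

Total 3019; standard divisor 3019/10 ≈ 301.9.
Standard quotas: P1 3.183, P2 3.495, P3 2.448, P4 0.874.
Lower quotas: P1 3, P2 3, P3 2, P4 0 (sum 8, leaving 2 seats).
Remainders in descending order: P4 0.874, P2 0.495, P3 0.448, P1 0.183.
The surplus seats go to P4, P2.

P1=3, P2=4, P3=2, P4=1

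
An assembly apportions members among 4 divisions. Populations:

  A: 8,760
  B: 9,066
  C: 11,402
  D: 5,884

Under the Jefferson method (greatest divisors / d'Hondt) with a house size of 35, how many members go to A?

Standard divisor 35112/35 ≈ 1003.2; standard quotas: A 8.732, B 9.037, C 11.366, D 5.865.
Rounding down gives 8, 9, 11, 5 = 33 seats, so the divisor must be adjusted.
With modified divisor 960: modified quotas A 9.125, B 9.444, C 11.877, D 6.129.
Rounding down: A 9, B 9, C 11, D 6 (total 35).
A receives 9.

9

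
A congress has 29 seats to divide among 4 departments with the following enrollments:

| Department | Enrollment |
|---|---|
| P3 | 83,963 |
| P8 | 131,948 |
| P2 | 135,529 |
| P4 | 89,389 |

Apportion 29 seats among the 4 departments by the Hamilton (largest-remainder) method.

The standard divisor is 440829/29 = 15201.
Standard quotas: P3 5.5235, P8 8.6802, P2 8.9158, P4 5.8805.
Lower quotas: P3 5, P8 8, P2 8, P4 5 (sum 26, leaving 3 seats).
Remainders in descending order: P2 0.9158, P4 0.8805, P8 0.6802, P3 0.5235.
The surplus seats go to P2, P4, P8.

P3 5; P8 9; P2 9; P4 6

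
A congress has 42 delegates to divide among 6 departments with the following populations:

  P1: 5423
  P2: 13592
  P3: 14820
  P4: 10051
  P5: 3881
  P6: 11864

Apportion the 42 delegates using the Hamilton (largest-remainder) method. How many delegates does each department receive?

The standard divisor is 59631/42 ≈ 1419.786.
Standard quotas: P1 3.8196, P2 9.5733, P3 10.4382, P4 7.0792, P5 2.7335, P6 8.3562.
Lower quotas: P1 3, P2 9, P3 10, P4 7, P5 2, P6 8 (sum 39, leaving 3 seats).
Remainders in descending order: P1 0.8196, P5 0.7335, P2 0.5733, P3 0.4382, P6 0.3562, P4 0.0792.
Largest remainders: P1, P5, P2 receive the extra seats.

P1 4, P2 10, P3 10, P4 7, P5 3, P6 8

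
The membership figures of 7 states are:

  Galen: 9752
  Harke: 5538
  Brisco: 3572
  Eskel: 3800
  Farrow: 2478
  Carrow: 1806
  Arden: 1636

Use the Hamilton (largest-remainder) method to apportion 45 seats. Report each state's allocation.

Total 28582; standard divisor 28582/45 ≈ 635.156.
Standard quotas: Galen 15.3537, Harke 8.7191, Brisco 5.6238, Eskel 5.9828, Farrow 3.9014, Carrow 2.8434, Arden 2.5757.
Lower quotas: Galen 15, Harke 8, Brisco 5, Eskel 5, Farrow 3, Carrow 2, Arden 2 (sum 40, leaving 5 seats).
Remainders in descending order: Eskel 0.9828, Farrow 0.9014, Carrow 0.8434, Harke 0.7191, Brisco 0.6238, Arden 0.5757, Galen 0.3537.
Largest remainders: Eskel, Farrow, Carrow, Harke, Brisco receive the extra seats.

Galen 15; Harke 9; Brisco 6; Eskel 6; Farrow 4; Carrow 3; Arden 2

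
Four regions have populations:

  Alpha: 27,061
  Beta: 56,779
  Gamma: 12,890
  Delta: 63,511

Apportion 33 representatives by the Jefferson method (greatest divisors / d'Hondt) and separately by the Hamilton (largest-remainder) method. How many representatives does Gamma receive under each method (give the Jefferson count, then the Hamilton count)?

Jefferson: Alpha 5, Beta 12, Gamma 2, Delta 14.
Hamilton: Alpha 5, Beta 12, Gamma 3, Delta 13.
Gamma gets 2 under Jefferson and 3 under Hamilton.

2 and 3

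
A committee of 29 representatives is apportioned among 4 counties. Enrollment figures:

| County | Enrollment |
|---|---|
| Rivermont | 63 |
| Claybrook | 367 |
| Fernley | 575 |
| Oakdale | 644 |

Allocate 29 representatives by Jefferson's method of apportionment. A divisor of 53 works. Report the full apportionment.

With modified divisor 53: modified quotas Rivermont 1.189, Claybrook 6.925, Fernley 10.849, Oakdale 12.151.
Rounding down: Rivermont 1, Claybrook 6, Fernley 10, Oakdale 12 (total 29).

Rivermont 1; Claybrook 6; Fernley 10; Oakdale 12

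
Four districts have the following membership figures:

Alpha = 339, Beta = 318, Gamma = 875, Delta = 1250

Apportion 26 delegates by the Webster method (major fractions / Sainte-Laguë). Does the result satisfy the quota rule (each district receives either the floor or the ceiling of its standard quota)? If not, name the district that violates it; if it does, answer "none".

none

Standard quotas: Alpha 3.168, Beta 2.972, Gamma 8.178, Delta 11.682.
Webster allocation: Alpha 3, Beta 3, Gamma 8, Delta 12.
Every allocation lies between the lower and upper quota.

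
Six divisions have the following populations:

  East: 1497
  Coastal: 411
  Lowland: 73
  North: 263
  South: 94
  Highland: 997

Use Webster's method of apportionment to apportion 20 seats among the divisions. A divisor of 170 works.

With modified divisor 170: modified quotas East 8.806, Coastal 2.418, Lowland 0.429, North 1.547, South 0.553, Highland 5.865.
Rounding to the nearest integer: East 9, Coastal 2, Lowland 0, North 2, South 1, Highland 6 (total 20).

East 9, Coastal 2, Lowland 0, North 2, South 1, Highland 6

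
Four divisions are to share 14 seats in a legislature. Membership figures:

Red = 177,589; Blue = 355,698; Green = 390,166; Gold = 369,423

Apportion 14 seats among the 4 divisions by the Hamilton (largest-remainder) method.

Red: 2, Blue: 4, Green: 4, Gold: 4

Standard divisor: 1292876 ÷ 14 ≈ 92348.286.
Standard quotas: Red 1.9230, Blue 3.8517, Green 4.2249, Gold 4.0003.
Lower quotas: Red 1, Blue 3, Green 4, Gold 4 (sum 12, leaving 2 seats).
Remainders in descending order: Red 0.9230, Blue 0.8517, Green 0.2249, Gold 0.0003.
Largest remainders: Red, Blue receive the extra seats.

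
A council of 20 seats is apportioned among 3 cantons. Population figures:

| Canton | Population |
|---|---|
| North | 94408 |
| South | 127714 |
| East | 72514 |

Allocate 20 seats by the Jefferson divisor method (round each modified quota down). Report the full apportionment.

Standard divisor 294636/20 ≈ 14731.8; standard quotas: North 6.408, South 8.669, East 4.922.
Rounding down gives 6, 8, 4 = 18 seats, so the divisor must be adjusted.
With modified divisor 13800: modified quotas North 6.841, South 9.255, East 5.255.
Rounding down: North 6, South 9, East 5 (total 20).

North: 6, South: 9, East: 5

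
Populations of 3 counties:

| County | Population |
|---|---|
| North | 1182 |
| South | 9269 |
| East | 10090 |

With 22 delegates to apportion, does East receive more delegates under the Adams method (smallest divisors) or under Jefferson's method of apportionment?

Adams: North 2, South 10, East 10.
Jefferson: North 1, South 10, East 11.
East gets 10 under Adams and 11 under Jefferson.

Jefferson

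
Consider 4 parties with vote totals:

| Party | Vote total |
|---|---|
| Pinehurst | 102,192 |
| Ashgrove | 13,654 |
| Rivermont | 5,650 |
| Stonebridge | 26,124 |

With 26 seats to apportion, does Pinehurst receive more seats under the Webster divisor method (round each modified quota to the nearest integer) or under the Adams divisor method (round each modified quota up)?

Webster: Pinehurst 18, Ashgrove 2, Rivermont 1, Stonebridge 5.
Adams: Pinehurst 17, Ashgrove 3, Rivermont 1, Stonebridge 5.
Pinehurst gets 18 under Webster and 17 under Adams.

Webster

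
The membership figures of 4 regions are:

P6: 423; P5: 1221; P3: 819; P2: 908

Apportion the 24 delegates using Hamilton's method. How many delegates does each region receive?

Standard divisor: 3371 ÷ 24 ≈ 140.458.
Standard quotas: P6 3.012, P5 8.693, P3 5.831, P2 6.465.
Lower quotas: P6 3, P5 8, P3 5, P2 6 (sum 22, leaving 2 seats).
Remainders in descending order: P3 0.831, P5 0.693, P2 0.465, P6 0.012.
The surplus seats go to P3, P5.

P6: 3, P5: 9, P3: 6, P2: 6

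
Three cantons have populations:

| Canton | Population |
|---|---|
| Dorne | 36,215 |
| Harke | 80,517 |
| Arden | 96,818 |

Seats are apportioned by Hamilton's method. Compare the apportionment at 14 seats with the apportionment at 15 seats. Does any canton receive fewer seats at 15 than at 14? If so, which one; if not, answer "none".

Dorne

At 14 seats: Dorne 3, Harke 5, Arden 6.
At 15 seats: Dorne 2, Harke 6, Arden 7.
Dorne drops from 3 to 2.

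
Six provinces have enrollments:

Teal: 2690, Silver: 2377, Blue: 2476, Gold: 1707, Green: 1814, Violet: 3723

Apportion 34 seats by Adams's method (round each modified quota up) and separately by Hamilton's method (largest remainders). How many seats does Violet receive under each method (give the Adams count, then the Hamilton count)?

8 and 9

Adams: Teal 6, Silver 6, Blue 6, Gold 4, Green 4, Violet 8.
Hamilton: Teal 6, Silver 5, Blue 6, Gold 4, Green 4, Violet 9.
Violet gets 8 under Adams and 9 under Hamilton.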